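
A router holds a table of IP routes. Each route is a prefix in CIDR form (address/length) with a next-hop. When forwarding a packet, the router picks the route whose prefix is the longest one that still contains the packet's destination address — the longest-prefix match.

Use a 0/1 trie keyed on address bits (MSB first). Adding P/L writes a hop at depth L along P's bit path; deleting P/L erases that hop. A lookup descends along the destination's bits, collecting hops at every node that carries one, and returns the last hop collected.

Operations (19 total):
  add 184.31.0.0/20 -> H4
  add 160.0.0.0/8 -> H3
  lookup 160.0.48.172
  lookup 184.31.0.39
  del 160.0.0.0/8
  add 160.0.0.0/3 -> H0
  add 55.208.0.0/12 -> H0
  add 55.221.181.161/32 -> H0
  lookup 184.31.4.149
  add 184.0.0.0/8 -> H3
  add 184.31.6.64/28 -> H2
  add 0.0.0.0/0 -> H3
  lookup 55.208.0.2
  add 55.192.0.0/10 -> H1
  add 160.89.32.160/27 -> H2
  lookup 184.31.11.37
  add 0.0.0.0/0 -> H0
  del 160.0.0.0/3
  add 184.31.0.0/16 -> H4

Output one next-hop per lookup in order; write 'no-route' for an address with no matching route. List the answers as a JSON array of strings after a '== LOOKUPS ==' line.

Trace:
  add 184.31.0.0/20 -> H4 at depth 20
  add 160.0.0.0/8 -> H3 at depth 8
  lookup 160.0.48.172: bits 10100000 walk d0:-→d1:-→d2:-→d3:-→d4:-→d5:-→d6:-→d7:-→d8:H3 -> H3
  lookup 184.31.0.39: bits 10111000000111110000 walk d0:-→d1:-→d2:-→d3:-→d4:-→d5:-→d6:-→d7:-→d8:-→d9:-→d10:-→d11:-→d12:-→d13:-→d14:-→d15:-→d16:-→d17:-→d18:-→d19:-→d20:H4 -> H4
  - 160.0.0.0/8 clear@8
  add 160.0.0.0/3 -> H0 at depth 3
  add 55.208.0.0/12 -> H0 at depth 12
  add 55.221.181.161/32 -> H0 at depth 32
  lookup 184.31.4.149: bits 10111000000111110000 walk d0:-→d1:-→d2:-→d3:H0→d4:-→d5:-→d6:-→d7:-→d8:-→d9:-→d10:-→d11:-→d12:-→d13:-→d14:-→d15:-→d16:-→d17:-→d18:-→d19:-→d20:H4 -> H4
  add 184.0.0.0/8 -> H3 at depth 8
  add 184.31.6.64/28 -> H2 at depth 28
  add 0.0.0.0/0 -> H3 at depth 0
  lookup 55.208.0.2: bits 001101111101 walk d0:H3→d1:-→d2:-→d3:-→d4:-→d5:-→d6:-→d7:-→d8:-→d9:-→d10:-→d11:-→d12:H0 -> H0
  add 55.192.0.0/10 -> H1 at depth 10
  add 160.89.32.160/27 -> H2 at depth 27
  lookup 184.31.11.37: bits 10111000000111110000 walk d0:H3→d1:-→d2:-→d3:H0→d4:-→d5:-→d6:-→d7:-→d8:H3→d9:-→d10:-→d11:-→d12:-→d13:-→d14:-→d15:-→d16:-→d17:-→d18:-→d19:-→d20:H4 -> H4
  add 0.0.0.0/0 -> H0 at depth 0
  - 160.0.0.0/3 clear@3
  add 184.31.0.0/16 -> H4 at depth 16

== LOOKUPS ==
["H3","H4","H4","H0","H4"]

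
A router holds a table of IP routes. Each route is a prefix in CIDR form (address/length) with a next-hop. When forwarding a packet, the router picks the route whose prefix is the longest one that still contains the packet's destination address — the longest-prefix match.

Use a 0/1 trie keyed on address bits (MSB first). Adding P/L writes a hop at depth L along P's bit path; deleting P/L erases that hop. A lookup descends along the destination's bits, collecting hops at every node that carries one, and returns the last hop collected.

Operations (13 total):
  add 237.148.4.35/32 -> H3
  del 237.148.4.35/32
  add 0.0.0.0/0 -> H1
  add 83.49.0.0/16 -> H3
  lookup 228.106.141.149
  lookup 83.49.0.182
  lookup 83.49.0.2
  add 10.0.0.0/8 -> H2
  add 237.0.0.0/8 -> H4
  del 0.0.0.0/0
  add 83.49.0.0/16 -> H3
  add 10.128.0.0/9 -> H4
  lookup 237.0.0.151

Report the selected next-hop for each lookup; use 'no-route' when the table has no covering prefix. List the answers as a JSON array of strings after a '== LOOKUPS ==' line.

Trace:
  + 237.148.4.35/32 (H3) depth=32
  del 237.148.4.35/32 (clear depth 32)
  + 0.0.0.0/0 (H1) depth=0
  + 83.49.0.0/16 (H3) depth=16
  lookup 228.106.141.149: bits 1110 walk d0:H1→d1:-→d2:-→d3:-→d4:- -> H1
  lookup 83.49.0.182: bits 0101001100110001 walk d0:H1→d1:-→d2:-→d3:-→d4:-→d5:-→d6:-→d7:-→d8:-→d9:-→d10:-→d11:-→d12:-→d13:-→d14:-→d15:-→d16:H3 -> H3
  lookup 83.49.0.2: bits 0101001100110001 walk d0:H1→d1:-→d2:-→d3:-→d4:-→d5:-→d6:-→d7:-→d8:-→d9:-→d10:-→d11:-→d12:-→d13:-→d14:-→d15:-→d16:H3 -> H3
  + 10.0.0.0/8 (H2) depth=8
  + 237.0.0.0/8 (H4) depth=8
  del 0.0.0.0/0 (clear depth 0)
  + 83.49.0.0/16 (H3) depth=16
  + 10.128.0.0/9 (H4) depth=9
  lookup 237.0.0.151: bits 11101101 walk d0:-→d1:-→d2:-→d3:-→d4:-→d5:-→d6:-→d7:-→d8:H4 -> H4

== LOOKUPS ==
["H1","H3","H3","H4"]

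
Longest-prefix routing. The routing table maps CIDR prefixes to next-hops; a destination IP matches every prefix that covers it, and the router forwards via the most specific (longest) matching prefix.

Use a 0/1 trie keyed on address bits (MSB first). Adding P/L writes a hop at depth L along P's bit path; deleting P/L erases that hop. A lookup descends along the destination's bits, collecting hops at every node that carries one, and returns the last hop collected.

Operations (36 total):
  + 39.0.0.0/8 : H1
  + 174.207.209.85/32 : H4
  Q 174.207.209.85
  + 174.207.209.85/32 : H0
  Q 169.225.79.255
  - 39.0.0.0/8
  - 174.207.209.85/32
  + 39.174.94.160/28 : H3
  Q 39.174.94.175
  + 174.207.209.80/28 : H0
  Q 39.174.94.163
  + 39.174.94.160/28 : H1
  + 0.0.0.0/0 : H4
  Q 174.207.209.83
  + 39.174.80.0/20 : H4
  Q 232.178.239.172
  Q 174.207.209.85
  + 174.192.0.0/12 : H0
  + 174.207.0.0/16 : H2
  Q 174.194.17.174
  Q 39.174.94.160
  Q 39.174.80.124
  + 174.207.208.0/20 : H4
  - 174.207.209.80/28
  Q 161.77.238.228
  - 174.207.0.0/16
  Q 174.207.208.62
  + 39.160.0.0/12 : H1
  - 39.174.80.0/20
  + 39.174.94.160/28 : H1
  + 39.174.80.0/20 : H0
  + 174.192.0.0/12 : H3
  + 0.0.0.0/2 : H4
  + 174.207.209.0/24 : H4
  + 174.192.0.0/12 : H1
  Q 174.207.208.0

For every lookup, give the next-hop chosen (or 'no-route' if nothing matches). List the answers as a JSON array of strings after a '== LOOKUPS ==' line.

Trace:
  + 39.0.0.0/8 (H1) depth=8
  + 174.207.209.85/32 (H4) depth=32
  lookup 174.207.209.85: bits 10101110110011111101000101010101 walk d0:-→d1:-→d2:-→d3:-→d4:-→d5:-→d6:-→d7:-→d8:-→d9:-→d10:-→d11:-→d12:-→d13:-→d14:-→d15:-→d16:-→d17:-→d18:-→d19:-→d20:-→d21:-→d22:-→d23:-→d24:-→d25:-→d26:-→d27:-→d28:-→d29:-→d30:-→d31:-→d32:H4 -> H4
  + 174.207.209.85/32 (H0) depth=32
  lookup 169.225.79.255: bits 10101 walk d0:-→d1:-→d2:-→d3:-→d4:-→d5:- -> no-route
  - 39.0.0.0/8 clear@8
  - 174.207.209.85/32 clear@32
  + 39.174.94.160/28 (H3) depth=28
  lookup 39.174.94.175: bits 0010011110101110010111101010 walk d0:-→d1:-→d2:-→d3:-→d4:-→d5:-→d6:-→d7:-→d8:-→d9:-→d10:-→d11:-→d12:-→d13:-→d14:-→d15:-→d16:-→d17:-→d18:-→d19:-→d20:-→d21:-→d22:-→d23:-→d24:-→d25:-→d26:-→d27:-→d28:H3 -> H3
  + 174.207.209.80/28 (H0) depth=28
  lookup 39.174.94.163: bits 0010011110101110010111101010 walk d0:-→d1:-→d2:-→d3:-→d4:-→d5:-→d6:-→d7:-→d8:-→d9:-→d10:-→d11:-→d12:-→d13:-→d14:-→d15:-→d16:-→d17:-→d18:-→d19:-→d20:-→d21:-→d22:-→d23:-→d24:-→d25:-→d26:-→d27:-→d28:H3 -> H3
  + 39.174.94.160/28 (H1) depth=28
  + 0.0.0.0/0 (H4) depth=0
  lookup 174.207.209.83: bits 10101110110011111101000101010 walk d0:H4→d1:-→d2:-→d3:-→d4:-→d5:-→d6:-→d7:-→d8:-→d9:-→d10:-→d11:-→d12:-→d13:-→d14:-→d15:-→d16:-→d17:-→d18:-→d19:-→d20:-→d21:-→d22:-→d23:-→d24:-→d25:-→d26:-→d27:-→d28:H0→d29:- -> H0
  + 39.174.80.0/20 (H4) depth=20
  lookup 232.178.239.172: bits 1 walk d0:H4→d1:- -> H4
  lookup 174.207.209.85: bits 10101110110011111101000101010101 walk d0:H4→d1:-→d2:-→d3:-→d4:-→d5:-→d6:-→d7:-→d8:-→d9:-→d10:-→d11:-→d12:-→d13:-→d14:-→d15:-→d16:-→d17:-→d18:-→d19:-→d20:-→d21:-→d22:-→d23:-→d24:-→d25:-→d26:-→d27:-→d28:H0→d29:-→d30:-→d31:-→d32:- -> H0
  + 174.192.0.0/12 (H0) depth=12
  + 174.207.0.0/16 (H2) depth=16
  lookup 174.194.17.174: bits 101011101100 walk d0:H4→d1:-→d2:-→d3:-→d4:-→d5:-→d6:-→d7:-→d8:-→d9:-→d10:-→d11:-→d12:H0 -> H0
  lookup 39.174.94.160: bits 0010011110101110010111101010 walk d0:H4→d1:-→d2:-→d3:-→d4:-→d5:-→d6:-→d7:-→d8:-→d9:-→d10:-→d11:-→d12:-→d13:-→d14:-→d15:-→d16:-→d17:-→d18:-→d19:-→d20:H4→d21:-→d22:-→d23:-→d24:-→d25:-→d26:-→d27:-→d28:H1 -> H1
  lookup 39.174.80.124: bits 00100111101011100101 walk d0:H4→d1:-→d2:-→d3:-→d4:-→d5:-→d6:-→d7:-→d8:-→d9:-→d10:-→d11:-→d12:-→d13:-→d14:-→d15:-→d16:-→d17:-→d18:-→d19:-→d20:H4 -> H4
  + 174.207.208.0/20 (H4) depth=20
  - 174.207.209.80/28 clear@28
  lookup 161.77.238.228: bits 1010 walk d0:H4→d1:-→d2:-→d3:-→d4:- -> H4
  - 174.207.0.0/16 clear@16
  lookup 174.207.208.62: bits 10101110110011111101000 walk d0:H4→d1:-→d2:-→d3:-→d4:-→d5:-→d6:-→d7:-→d8:-→d9:-→d10:-→d11:-→d12:H0→d13:-→d14:-→d15:-→d16:-→d17:-→d18:-→d19:-→d20:H4→d21:-→d22:-→d23:- -> H4
  + 39.160.0.0/12 (H1) depth=12
  - 39.174.80.0/20 clear@20
  + 39.174.94.160/28 (H1) depth=28
  + 39.174.80.0/20 (H0) depth=20
  + 174.192.0.0/12 (H3) depth=12
  + 0.0.0.0/2 (H4) depth=2
  + 174.207.209.0/24 (H4) depth=24
  + 174.192.0.0/12 (H1) depth=12
  lookup 174.207.208.0: bits 10101110110011111101000 walk d0:H4→d1:-→d2:-→d3:-→d4:-→d5:-→d6:-→d7:-→d8:-→d9:-→d10:-→d11:-→d12:H1→d13:-→d14:-→d15:-→d16:-→d17:-→d18:-→d19:-→d20:H4→d21:-→d22:-→d23:- -> H4

== LOOKUPS ==
["H4","no-route","H3","H3","H0","H4","H0","H0","H1","H4","H4","H4","H4"]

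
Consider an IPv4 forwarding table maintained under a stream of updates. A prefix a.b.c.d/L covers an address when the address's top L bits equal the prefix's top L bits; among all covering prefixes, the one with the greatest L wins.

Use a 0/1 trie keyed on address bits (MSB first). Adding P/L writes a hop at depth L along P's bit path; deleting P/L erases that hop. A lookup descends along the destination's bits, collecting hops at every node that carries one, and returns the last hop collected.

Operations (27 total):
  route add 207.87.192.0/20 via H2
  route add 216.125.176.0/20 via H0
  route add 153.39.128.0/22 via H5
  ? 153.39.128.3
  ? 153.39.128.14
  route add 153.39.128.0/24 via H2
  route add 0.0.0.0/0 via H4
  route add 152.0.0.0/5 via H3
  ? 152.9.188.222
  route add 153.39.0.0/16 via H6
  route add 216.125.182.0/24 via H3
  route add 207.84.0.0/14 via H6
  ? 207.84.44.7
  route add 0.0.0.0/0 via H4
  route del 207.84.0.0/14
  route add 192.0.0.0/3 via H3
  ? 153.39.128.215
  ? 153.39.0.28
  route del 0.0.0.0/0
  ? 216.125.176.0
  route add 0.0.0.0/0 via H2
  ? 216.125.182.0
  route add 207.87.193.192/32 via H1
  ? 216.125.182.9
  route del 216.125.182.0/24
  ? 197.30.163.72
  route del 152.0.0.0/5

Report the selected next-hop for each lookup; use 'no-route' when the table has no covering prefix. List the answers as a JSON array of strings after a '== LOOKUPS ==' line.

Trace:
  add 207.87.192.0/20 -> H2 at depth 20
  add 216.125.176.0/20 -> H0 at depth 20
  add 153.39.128.0/22 -> H5 at depth 22
  lookup 153.39.128.3: bits 1001100100100111100000 walk d0:-→d1:-→d2:-→d3:-→d4:-→d5:-→d6:-→d7:-→d8:-→d9:-→d10:-→d11:-→d12:-→d13:-→d14:-→d15:-→d16:-→d17:-→d18:-→d19:-→d20:-→d21:-→d22:H5 -> H5
  lookup 153.39.128.14: bits 1001100100100111100000 walk d0:-→d1:-→d2:-→d3:-→d4:-→d5:-→d6:-→d7:-→d8:-→d9:-→d10:-→d11:-→d12:-→d13:-→d14:-→d15:-→d16:-→d17:-→d18:-→d19:-→d20:-→d21:-→d22:H5 -> H5
  add 153.39.128.0/24 -> H2 at depth 24
  add 0.0.0.0/0 -> H4 at depth 0
  add 152.0.0.0/5 -> H3 at depth 5
  lookup 152.9.188.222: bits 1001100 walk d0:H4→d1:-→d2:-→d3:-→d4:-→d5:H3→d6:-→d7:- -> H3
  add 153.39.0.0/16 -> H6 at depth 16
  add 216.125.182.0/24 -> H3 at depth 24
  add 207.84.0.0/14 -> H6 at depth 14
  lookup 207.84.44.7: bits 11001111010101 walk d0:H4→d1:-→d2:-→d3:-→d4:-→d5:-→d6:-→d7:-→d8:-→d9:-→d10:-→d11:-→d12:-→d13:-→d14:H6 -> H6
  add 0.0.0.0/0 -> H4 at depth 0
  del 207.84.0.0/14 (clear depth 14)
  add 192.0.0.0/3 -> H3 at depth 3
  lookup 153.39.128.215: bits 100110010010011110000000 walk d0:H4→d1:-→d2:-→d3:-→d4:-→d5:H3→d6:-→d7:-→d8:-→d9:-→d10:-→d11:-→d12:-→d13:-→d14:-→d15:-→d16:H6→d17:-→d18:-→d19:-→d20:-→d21:-→d22:H5→d23:-→d24:H2 -> H2
  lookup 153.39.0.28: bits 1001100100100111 walk d0:H4→d1:-→d2:-→d3:-→d4:-→d5:H3→d6:-→d7:-→d8:-→d9:-→d10:-→d11:-→d12:-→d13:-→d14:-→d15:-→d16:H6 -> H6
  del 0.0.0.0/0 (clear depth 0)
  lookup 216.125.176.0: bits 110110000111110110110 walk d0:-→d1:-→d2:-→d3:H3→d4:-→d5:-→d6:-→d7:-→d8:-→d9:-→d10:-→d11:-→d12:-→d13:-→d14:-→d15:-→d16:-→d17:-→d18:-→d19:-→d20:H0→d21:- -> H0
  add 0.0.0.0/0 -> H2 at depth 0
  lookup 216.125.182.0: bits 110110000111110110110110 walk d0:H2→d1:-→d2:-→d3:H3→d4:-→d5:-→d6:-→d7:-→d8:-→d9:-→d10:-→d11:-→d12:-→d13:-→d14:-→d15:-→d16:-→d17:-→d18:-→d19:-→d20:H0→d21:-→d22:-→d23:-→d24:H3 -> H3
  add 207.87.193.192/32 -> H1 at depth 32
  lookup 216.125.182.9: bits 110110000111110110110110 walk d0:H2→d1:-→d2:-→d3:H3→d4:-→d5:-→d6:-→d7:-→d8:-→d9:-→d10:-→d11:-→d12:-→d13:-→d14:-→d15:-→d16:-→d17:-→d18:-→d19:-→d20:H0→d21:-→d22:-→d23:-→d24:H3 -> H3
  del 216.125.182.0/24 (clear depth 24)
  lookup 197.30.163.72: bits 1100 walk d0:H2→d1:-→d2:-→d3:H3→d4:- -> H3
  del 152.0.0.0/5 (clear depth 5)

== LOOKUPS ==
["H5","H5","H3","H6","H2","H6","H0","H3","H3","H3"]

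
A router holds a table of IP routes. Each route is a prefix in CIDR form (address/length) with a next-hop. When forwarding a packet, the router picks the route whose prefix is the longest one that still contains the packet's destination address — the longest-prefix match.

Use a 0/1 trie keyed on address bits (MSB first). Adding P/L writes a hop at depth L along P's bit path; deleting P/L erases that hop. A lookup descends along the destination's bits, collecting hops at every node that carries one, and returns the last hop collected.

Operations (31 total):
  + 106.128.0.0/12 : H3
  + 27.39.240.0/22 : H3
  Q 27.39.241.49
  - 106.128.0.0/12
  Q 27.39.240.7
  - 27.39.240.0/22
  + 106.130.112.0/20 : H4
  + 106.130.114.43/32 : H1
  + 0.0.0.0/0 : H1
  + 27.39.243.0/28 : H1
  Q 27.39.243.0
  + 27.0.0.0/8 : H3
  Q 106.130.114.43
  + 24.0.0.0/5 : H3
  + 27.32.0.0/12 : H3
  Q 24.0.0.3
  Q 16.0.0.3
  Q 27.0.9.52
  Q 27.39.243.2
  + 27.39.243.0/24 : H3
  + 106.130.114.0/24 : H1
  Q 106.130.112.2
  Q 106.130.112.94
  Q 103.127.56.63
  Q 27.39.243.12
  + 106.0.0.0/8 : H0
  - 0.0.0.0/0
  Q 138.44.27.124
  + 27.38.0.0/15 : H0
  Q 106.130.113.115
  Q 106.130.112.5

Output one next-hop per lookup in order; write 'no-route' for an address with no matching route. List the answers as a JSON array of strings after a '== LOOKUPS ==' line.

Apply in order:
  add 106.128.0.0/12 -> H3 at depth 12
  add 27.39.240.0/22 -> H3 at depth 22
  lookup 27.39.241.49: bits 0001101100100111111100 walk d0:-→d1:-→d2:-→d3:-→d4:-→d5:-→d6:-→d7:-→d8:-→d9:-→d10:-→d11:-→d12:-→d13:-→d14:-→d15:-→d16:-→d17:-→d18:-→d19:-→d20:-→d21:-→d22:H3 -> H3
  - 106.128.0.0/12 clear@12
  lookup 27.39.240.7: bits 0001101100100111111100 walk d0:-→d1:-→d2:-→d3:-→d4:-→d5:-→d6:-→d7:-→d8:-→d9:-→d10:-→d11:-→d12:-→d13:-→d14:-→d15:-→d16:-→d17:-→d18:-→d19:-→d20:-→d21:-→d22:H3 -> H3
  - 27.39.240.0/22 clear@22
  add 106.130.112.0/20 -> H4 at depth 20
  add 106.130.114.43/32 -> H1 at depth 32
  add 0.0.0.0/0 -> H1 at depth 0
  add 27.39.243.0/28 -> H1 at depth 28
  lookup 27.39.243.0: bits 0001101100100111111100110000 walk d0:H1→d1:-→d2:-→d3:-→d4:-→d5:-→d6:-→d7:-→d8:-→d9:-→d10:-→d11:-→d12:-→d13:-→d14:-→d15:-→d16:-→d17:-→d18:-→d19:-→d20:-→d21:-→d22:-→d23:-→d24:-→d25:-→d26:-→d27:-→d28:H1 -> H1
  add 27.0.0.0/8 -> H3 at depth 8
  lookup 106.130.114.43: bits 01101010100000100111001000101011 walk d0:H1→d1:-→d2:-→d3:-→d4:-→d5:-→d6:-→d7:-→d8:-→d9:-→d10:-→d11:-→d12:-→d13:-→d14:-→d15:-→d16:-→d17:-→d18:-→d19:-→d20:H4→d21:-→d22:-→d23:-→d24:-→d25:-→d26:-→d27:-→d28:-→d29:-→d30:-→d31:-→d32:H1 -> H1
  add 24.0.0.0/5 -> H3 at depth 5
  add 27.32.0.0/12 -> H3 at depth 12
  lookup 24.0.0.3: bits 000110 walk d0:H1→d1:-→d2:-→d3:-→d4:-→d5:H3→d6:- -> H3
  lookup 16.0.0.3: bits 0001 walk d0:H1→d1:-→d2:-→d3:-→d4:- -> H1
  lookup 27.0.9.52: bits 0001101100 walk d0:H1→d1:-→d2:-→d3:-→d4:-→d5:H3→d6:-→d7:-→d8:H3→d9:-→d10:- -> H3
  lookup 27.39.243.2: bits 0001101100100111111100110000 walk d0:H1→d1:-→d2:-→d3:-→d4:-→d5:H3→d6:-→d7:-→d8:H3→d9:-→d10:-→d11:-→d12:H3→d13:-→d14:-→d15:-→d16:-→d17:-→d18:-→d19:-→d20:-→d21:-→d22:-→d23:-→d24:-→d25:-→d26:-→d27:-→d28:H1 -> H1
  add 27.39.243.0/24 -> H3 at depth 24
  add 106.130.114.0/24 -> H1 at depth 24
  lookup 106.130.112.2: bits 0110101010000010011100 walk d0:H1→d1:-→d2:-→d3:-→d4:-→d5:-→d6:-→d7:-→d8:-→d9:-→d10:-→d11:-→d12:-→d13:-→d14:-→d15:-→d16:-→d17:-→d18:-→d19:-→d20:H4→d21:-→d22:- -> H4
  lookup 106.130.112.94: bits 0110101010000010011100 walk d0:H1→d1:-→d2:-→d3:-→d4:-→d5:-→d6:-→d7:-→d8:-→d9:-→d10:-→d11:-→d12:-→d13:-→d14:-→d15:-→d16:-→d17:-→d18:-→d19:-→d20:H4→d21:-→d22:- -> H4
  lookup 103.127.56.63: bits 0110 walk d0:H1→d1:-→d2:-→d3:-→d4:- -> H1
  lookup 27.39.243.12: bits 0001101100100111111100110000 walk d0:H1→d1:-→d2:-→d3:-→d4:-→d5:H3→d6:-→d7:-→d8:H3→d9:-→d10:-→d11:-→d12:H3→d13:-→d14:-→d15:-→d16:-→d17:-→d18:-→d19:-→d20:-→d21:-→d22:-→d23:-→d24:H3→d25:-→d26:-→d27:-→d28:H1 -> H1
  add 106.0.0.0/8 -> H0 at depth 8
  - 0.0.0.0/0 clear@0
  lookup 138.44.27.124: bits ε walk d0:- -> no-route
  add 27.38.0.0/15 -> H0 at depth 15
  lookup 106.130.113.115: bits 0110101010000010011100 walk d0:-→d1:-→d2:-→d3:-→d4:-→d5:-→d6:-→d7:-→d8:H0→d9:-→d10:-→d11:-→d12:-→d13:-→d14:-→d15:-→d16:-→d17:-→d18:-→d19:-→d20:H4→d21:-→d22:- -> H4
  lookup 106.130.112.5: bits 0110101010000010011100 walk d0:-→d1:-→d2:-→d3:-→d4:-→d5:-→d6:-→d7:-→d8:H0→d9:-→d10:-→d11:-→d12:-→d13:-→d14:-→d15:-→d16:-→d17:-→d18:-→d19:-→d20:H4→d21:-→d22:- -> H4

== LOOKUPS ==
["H3","H3","H1","H1","H3","H1","H3","H1","H4","H4","H1","H1","no-route","H4","H4"]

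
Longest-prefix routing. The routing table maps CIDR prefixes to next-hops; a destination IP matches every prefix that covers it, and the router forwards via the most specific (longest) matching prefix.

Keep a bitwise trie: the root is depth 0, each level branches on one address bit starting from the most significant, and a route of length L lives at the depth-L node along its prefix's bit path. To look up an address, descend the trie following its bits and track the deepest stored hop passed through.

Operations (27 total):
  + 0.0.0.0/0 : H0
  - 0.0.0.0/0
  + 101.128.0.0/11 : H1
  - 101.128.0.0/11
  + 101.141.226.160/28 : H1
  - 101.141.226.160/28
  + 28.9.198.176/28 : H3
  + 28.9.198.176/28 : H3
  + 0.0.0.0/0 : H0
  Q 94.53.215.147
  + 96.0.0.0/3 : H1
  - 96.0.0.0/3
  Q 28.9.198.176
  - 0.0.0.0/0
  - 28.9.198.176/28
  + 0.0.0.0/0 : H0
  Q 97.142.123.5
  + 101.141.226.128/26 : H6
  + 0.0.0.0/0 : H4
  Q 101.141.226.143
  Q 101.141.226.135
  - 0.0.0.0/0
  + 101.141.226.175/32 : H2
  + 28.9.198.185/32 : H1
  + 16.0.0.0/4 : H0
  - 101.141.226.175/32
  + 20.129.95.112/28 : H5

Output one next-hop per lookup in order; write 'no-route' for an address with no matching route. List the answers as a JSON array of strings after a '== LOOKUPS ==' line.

Trace:
  + 0.0.0.0/0 (H0) depth=0
  - 0.0.0.0/0 clear@0
  + 101.128.0.0/11 (H1) depth=11
  - 101.128.0.0/11 clear@11
  + 101.141.226.160/28 (H1) depth=28
  - 101.141.226.160/28 clear@28
  + 28.9.198.176/28 (H3) depth=28
  + 28.9.198.176/28 (H3) depth=28
  + 0.0.0.0/0 (H0) depth=0
  lookup 94.53.215.147: bits 01 walk d0:H0→d1:-→d2:- -> H0
  + 96.0.0.0/3 (H1) depth=3
  - 96.0.0.0/3 clear@3
  lookup 28.9.198.176: bits 0001110000001001110001101011 walk d0:H0→d1:-→d2:-→d3:-→d4:-→d5:-→d6:-→d7:-→d8:-→d9:-→d10:-→d11:-→d12:-→d13:-→d14:-→d15:-→d16:-→d17:-→d18:-→d19:-→d20:-→d21:-→d22:-→d23:-→d24:-→d25:-→d26:-→d27:-→d28:H3 -> H3
  - 0.0.0.0/0 clear@0
  - 28.9.198.176/28 clear@28
  + 0.0.0.0/0 (H0) depth=0
  lookup 97.142.123.5: bits 01100 walk d0:H0→d1:-→d2:-→d3:-→d4:-→d5:- -> H0
  + 101.141.226.128/26 (H6) depth=26
  + 0.0.0.0/0 (H4) depth=0
  lookup 101.141.226.143: bits 01100101100011011110001010 walk d0:H4→d1:-→d2:-→d3:-→d4:-→d5:-→d6:-→d7:-→d8:-→d9:-→d10:-→d11:-→d12:-→d13:-→d14:-→d15:-→d16:-→d17:-→d18:-→d19:-→d20:-→d21:-→d22:-→d23:-→d24:-→d25:-→d26:H6 -> H6
  lookup 101.141.226.135: bits 01100101100011011110001010 walk d0:H4→d1:-→d2:-→d3:-→d4:-→d5:-→d6:-→d7:-→d8:-→d9:-→d10:-→d11:-→d12:-→d13:-→d14:-→d15:-→d16:-→d17:-→d18:-→d19:-→d20:-→d21:-→d22:-→d23:-→d24:-→d25:-→d26:H6 -> H6
  - 0.0.0.0/0 clear@0
  + 101.141.226.175/32 (H2) depth=32
  + 28.9.198.185/32 (H1) depth=32
  + 16.0.0.0/4 (H0) depth=4
  - 101.141.226.175/32 clear@32
  + 20.129.95.112/28 (H5) depth=28

== LOOKUPS ==
["H0","H3","H0","H6","H6"]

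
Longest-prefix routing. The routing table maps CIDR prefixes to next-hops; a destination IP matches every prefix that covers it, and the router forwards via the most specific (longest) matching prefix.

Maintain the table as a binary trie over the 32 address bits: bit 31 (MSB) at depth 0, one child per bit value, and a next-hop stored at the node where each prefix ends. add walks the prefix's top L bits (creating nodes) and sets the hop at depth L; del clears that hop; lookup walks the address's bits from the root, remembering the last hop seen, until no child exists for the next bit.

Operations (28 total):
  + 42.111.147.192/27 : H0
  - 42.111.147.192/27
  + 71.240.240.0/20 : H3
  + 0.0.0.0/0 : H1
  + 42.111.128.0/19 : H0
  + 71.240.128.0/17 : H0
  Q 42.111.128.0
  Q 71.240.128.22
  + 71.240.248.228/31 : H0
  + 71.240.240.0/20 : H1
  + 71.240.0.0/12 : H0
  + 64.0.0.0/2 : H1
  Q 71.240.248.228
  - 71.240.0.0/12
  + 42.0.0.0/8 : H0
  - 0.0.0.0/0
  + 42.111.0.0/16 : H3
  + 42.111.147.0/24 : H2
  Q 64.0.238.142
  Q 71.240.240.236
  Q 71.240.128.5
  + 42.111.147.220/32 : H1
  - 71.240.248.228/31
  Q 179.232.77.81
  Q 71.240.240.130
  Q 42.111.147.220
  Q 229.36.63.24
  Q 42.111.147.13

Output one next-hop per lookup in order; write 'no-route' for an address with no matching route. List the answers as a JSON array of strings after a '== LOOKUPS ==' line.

Process each operation:
  + 42.111.147.192/27 (H0) depth=27
  del 42.111.147.192/27 (clear depth 27)
  + 71.240.240.0/20 (H3) depth=20
  + 0.0.0.0/0 (H1) depth=0
  + 42.111.128.0/19 (H0) depth=19
  + 71.240.128.0/17 (H0) depth=17
  lookup 42.111.128.0: bits 0010101001101111100 walk d0:H1→d1:-→d2:-→d3:-→d4:-→d5:-→d6:-→d7:-→d8:-→d9:-→d10:-→d11:-→d12:-→d13:-→d14:-→d15:-→d16:-→d17:-→d18:-→d19:H0 -> H0
  lookup 71.240.128.22: bits 01000111111100001 walk d0:H1→d1:-→d2:-→d3:-→d4:-→d5:-→d6:-→d7:-→d8:-→d9:-→d10:-→d11:-→d12:-→d13:-→d14:-→d15:-→d16:-→d17:H0 -> H0
  + 71.240.248.228/31 (H0) depth=31
  + 71.240.240.0/20 (H1) depth=20
  + 71.240.0.0/12 (H0) depth=12
  + 64.0.0.0/2 (H1) depth=2
  lookup 71.240.248.228: bits 0100011111110000111110001110010 walk d0:H1→d1:-→d2:H1→d3:-→d4:-→d5:-→d6:-→d7:-→d8:-→d9:-→d10:-→d11:-→d12:H0→d13:-→d14:-→d15:-→d16:-→d17:H0→d18:-→d19:-→d20:H1→d21:-→d22:-→d23:-→d24:-→d25:-→d26:-→d27:-→d28:-→d29:-→d30:-→d31:H0 -> H0
  del 71.240.0.0/12 (clear depth 12)
  + 42.0.0.0/8 (H0) depth=8
  del 0.0.0.0/0 (clear depth 0)
  + 42.111.0.0/16 (H3) depth=16
  + 42.111.147.0/24 (H2) depth=24
  lookup 64.0.238.142: bits 01000 walk d0:-→d1:-→d2:H1→d3:-→d4:-→d5:- -> H1
  lookup 71.240.240.236: bits 01000111111100001111 walk d0:-→d1:-→d2:H1→d3:-→d4:-→d5:-→d6:-→d7:-→d8:-→d9:-→d10:-→d11:-→d12:-→d13:-→d14:-→d15:-→d16:-→d17:H0→d18:-→d19:-→d20:H1 -> H1
  lookup 71.240.128.5: bits 01000111111100001 walk d0:-→d1:-→d2:H1→d3:-→d4:-→d5:-→d6:-→d7:-→d8:-→d9:-→d10:-→d11:-→d12:-→d13:-→d14:-→d15:-→d16:-→d17:H0 -> H0
  + 42.111.147.220/32 (H1) depth=32
  del 71.240.248.228/31 (clear depth 31)
  lookup 179.232.77.81: bits ε walk d0:- -> no-route
  lookup 71.240.240.130: bits 01000111111100001111 walk d0:-→d1:-→d2:H1→d3:-→d4:-→d5:-→d6:-→d7:-→d8:-→d9:-→d10:-→d11:-→d12:-→d13:-→d14:-→d15:-→d16:-→d17:H0→d18:-→d19:-→d20:H1 -> H1
  lookup 42.111.147.220: bits 00101010011011111001001111011100 walk d0:-→d1:-→d2:-→d3:-→d4:-→d5:-→d6:-→d7:-→d8:H0→d9:-→d10:-→d11:-→d12:-→d13:-→d14:-→d15:-→d16:H3→d17:-→d18:-→d19:H0→d20:-→d21:-→d22:-→d23:-→d24:H2→d25:-→d26:-→d27:-→d28:-→d29:-→d30:-→d31:-→d32:H1 -> H1
  lookup 229.36.63.24: bits ε walk d0:- -> no-route
  lookup 42.111.147.13: bits 001010100110111110010011 walk d0:-→d1:-→d2:-→d3:-→d4:-→d5:-→d6:-→d7:-→d8:H0→d9:-→d10:-→d11:-→d12:-→d13:-→d14:-→d15:-→d16:H3→d17:-→d18:-→d19:H0→d20:-→d21:-→d22:-→d23:-→d24:H2 -> H2

== LOOKUPS ==
["H0","H0","H0","H1","H1","H0","no-route","H1","H1","no-route","H2"]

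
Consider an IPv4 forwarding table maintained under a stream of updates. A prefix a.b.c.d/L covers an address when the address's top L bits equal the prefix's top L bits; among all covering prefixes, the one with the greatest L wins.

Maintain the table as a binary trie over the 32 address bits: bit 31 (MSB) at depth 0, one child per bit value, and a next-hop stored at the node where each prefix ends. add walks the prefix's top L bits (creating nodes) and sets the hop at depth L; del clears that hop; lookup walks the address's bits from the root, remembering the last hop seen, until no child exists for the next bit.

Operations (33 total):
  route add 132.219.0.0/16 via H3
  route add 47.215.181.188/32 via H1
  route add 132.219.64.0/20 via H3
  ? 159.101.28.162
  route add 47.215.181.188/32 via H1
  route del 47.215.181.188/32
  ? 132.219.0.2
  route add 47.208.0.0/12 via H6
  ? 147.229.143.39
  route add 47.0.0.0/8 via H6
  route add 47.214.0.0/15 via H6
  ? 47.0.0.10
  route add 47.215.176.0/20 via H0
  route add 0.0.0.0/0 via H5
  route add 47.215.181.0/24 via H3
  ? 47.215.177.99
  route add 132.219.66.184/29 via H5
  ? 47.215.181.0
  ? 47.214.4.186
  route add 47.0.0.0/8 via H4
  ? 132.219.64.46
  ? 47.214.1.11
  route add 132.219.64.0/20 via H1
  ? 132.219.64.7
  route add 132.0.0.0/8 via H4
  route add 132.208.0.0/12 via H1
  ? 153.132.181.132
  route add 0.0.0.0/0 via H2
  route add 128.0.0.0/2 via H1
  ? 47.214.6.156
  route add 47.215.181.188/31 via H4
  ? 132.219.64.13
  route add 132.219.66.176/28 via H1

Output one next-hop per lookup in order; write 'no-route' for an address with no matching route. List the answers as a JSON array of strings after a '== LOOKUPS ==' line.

Process each operation:
  + 132.219.0.0/16 (H3) depth=16
  + 47.215.181.188/32 (H1) depth=32
  + 132.219.64.0/20 (H3) depth=20
  Q 159.101.28.162: descend 100 ; hops seen [∅] ; pick no-route
  + 47.215.181.188/32 (H1) depth=32
  - 47.215.181.188/32 clear@32
  Q 132.219.0.2: descend 10000100110110110 ; hops seen [H3] ; pick H3
  + 47.208.0.0/12 (H6) depth=12
  Q 147.229.143.39: descend 100 ; hops seen [∅] ; pick no-route
  + 47.0.0.0/8 (H6) depth=8
  + 47.214.0.0/15 (H6) depth=15
  Q 47.0.0.10: descend 00101111 ; hops seen [H6] ; pick H6
  + 47.215.176.0/20 (H0) depth=20
  + 0.0.0.0/0 (H5) depth=0
  + 47.215.181.0/24 (H3) depth=24
  Q 47.215.177.99: descend 001011111101011110110 ; hops seen [H5,H6,H6,H6,H0] ; pick H0
  + 132.219.66.184/29 (H5) depth=29
  Q 47.215.181.0: descend 001011111101011110110101 ; hops seen [H5,H6,H6,H6,H0,H3] ; pick H3
  Q 47.214.4.186: descend 001011111101011 ; hops seen [H5,H6,H6,H6] ; pick H6
  + 47.0.0.0/8 (H4) depth=8
  Q 132.219.64.46: descend 1000010011011011010000 ; hops seen [H5,H3,H3] ; pick H3
  Q 47.214.1.11: descend 001011111101011 ; hops seen [H5,H4,H6,H6] ; pick H6
  + 132.219.64.0/20 (H1) depth=20
  Q 132.219.64.7: descend 1000010011011011010000 ; hops seen [H5,H3,H1] ; pick H1
  + 132.0.0.0/8 (H4) depth=8
  + 132.208.0.0/12 (H1) depth=12
  Q 153.132.181.132: descend 100 ; hops seen [H5] ; pick H5
  + 0.0.0.0/0 (H2) depth=0
  + 128.0.0.0/2 (H1) depth=2
  Q 47.214.6.156: descend 001011111101011 ; hops seen [H2,H4,H6,H6] ; pick H6
  + 47.215.181.188/31 (H4) depth=31
  Q 132.219.64.13: descend 1000010011011011010000 ; hops seen [H2,H1,H4,H1,H3,H1] ; pick H1
  + 132.219.66.176/28 (H1) depth=28

== LOOKUPS ==
["no-route","H3","no-route","H6","H0","H3","H6","H3","H6","H1","H5","H6","H1"]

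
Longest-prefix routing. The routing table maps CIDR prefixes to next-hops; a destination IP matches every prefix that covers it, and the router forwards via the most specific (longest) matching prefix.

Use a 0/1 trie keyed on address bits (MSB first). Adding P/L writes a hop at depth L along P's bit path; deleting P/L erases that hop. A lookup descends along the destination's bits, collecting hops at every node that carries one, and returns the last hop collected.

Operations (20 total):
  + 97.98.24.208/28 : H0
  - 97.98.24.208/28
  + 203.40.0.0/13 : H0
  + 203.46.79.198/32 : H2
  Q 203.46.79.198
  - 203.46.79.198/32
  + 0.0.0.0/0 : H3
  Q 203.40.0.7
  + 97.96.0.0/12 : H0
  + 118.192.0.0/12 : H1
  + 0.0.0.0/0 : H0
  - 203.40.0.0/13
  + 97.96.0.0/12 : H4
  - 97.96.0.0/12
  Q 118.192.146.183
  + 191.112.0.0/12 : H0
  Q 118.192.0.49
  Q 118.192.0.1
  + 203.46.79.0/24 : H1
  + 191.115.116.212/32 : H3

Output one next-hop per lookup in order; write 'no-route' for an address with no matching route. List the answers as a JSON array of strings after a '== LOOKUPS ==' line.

Apply in order:
  + 97.98.24.208/28 (H0) depth=28
  del 97.98.24.208/28 (clear depth 28)
  + 203.40.0.0/13 (H0) depth=13
  + 203.46.79.198/32 (H2) depth=32
  lookup 203.46.79.198: bits 11001011001011100100111111000110 walk d0:-→d1:-→d2:-→d3:-→d4:-→d5:-→d6:-→d7:-→d8:-→d9:-→d10:-→d11:-→d12:-→d13:H0→d14:-→d15:-→d16:-→d17:-→d18:-→d19:-→d20:-→d21:-→d22:-→d23:-→d24:-→d25:-→d26:-→d27:-→d28:-→d29:-→d30:-→d31:-→d32:H2 -> H2
  del 203.46.79.198/32 (clear depth 32)
  + 0.0.0.0/0 (H3) depth=0
  lookup 203.40.0.7: bits 1100101100101 walk d0:H3→d1:-→d2:-→d3:-→d4:-→d5:-→d6:-→d7:-→d8:-→d9:-→d10:-→d11:-→d12:-→d13:H0 -> H0
  + 97.96.0.0/12 (H0) depth=12
  + 118.192.0.0/12 (H1) depth=12
  + 0.0.0.0/0 (H0) depth=0
  del 203.40.0.0/13 (clear depth 13)
  + 97.96.0.0/12 (H4) depth=12
  del 97.96.0.0/12 (clear depth 12)
  lookup 118.192.146.183: bits 011101101100 walk d0:H0→d1:-→d2:-→d3:-→d4:-→d5:-→d6:-→d7:-→d8:-→d9:-→d10:-→d11:-→d12:H1 -> H1
  + 191.112.0.0/12 (H0) depth=12
  lookup 118.192.0.49: bits 011101101100 walk d0:H0→d1:-→d2:-→d3:-→d4:-→d5:-→d6:-→d7:-→d8:-→d9:-→d10:-→d11:-→d12:H1 -> H1
  lookup 118.192.0.1: bits 011101101100 walk d0:H0→d1:-→d2:-→d3:-→d4:-→d5:-→d6:-→d7:-→d8:-→d9:-→d10:-→d11:-→d12:H1 -> H1
  + 203.46.79.0/24 (H1) depth=24
  + 191.115.116.212/32 (H3) depth=32

== LOOKUPS ==
["H2","H0","H1","H1","H1"]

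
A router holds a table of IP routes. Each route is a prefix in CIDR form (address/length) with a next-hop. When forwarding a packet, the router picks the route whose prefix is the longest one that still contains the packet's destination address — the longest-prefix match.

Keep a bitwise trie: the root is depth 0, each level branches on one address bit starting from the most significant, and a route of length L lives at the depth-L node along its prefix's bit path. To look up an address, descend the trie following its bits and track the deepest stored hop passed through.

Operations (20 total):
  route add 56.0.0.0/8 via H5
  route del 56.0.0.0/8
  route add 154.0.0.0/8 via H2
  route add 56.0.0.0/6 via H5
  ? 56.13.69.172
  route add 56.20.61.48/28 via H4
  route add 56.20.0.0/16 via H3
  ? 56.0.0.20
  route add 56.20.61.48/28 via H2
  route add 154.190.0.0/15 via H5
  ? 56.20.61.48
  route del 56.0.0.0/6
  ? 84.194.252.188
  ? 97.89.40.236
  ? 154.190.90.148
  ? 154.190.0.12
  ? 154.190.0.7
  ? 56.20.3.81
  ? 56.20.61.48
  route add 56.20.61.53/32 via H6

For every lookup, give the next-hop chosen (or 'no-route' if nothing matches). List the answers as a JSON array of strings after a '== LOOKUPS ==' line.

Process each operation:
  add 56.0.0.0/8 -> H5 at depth 8
  - 56.0.0.0/8 clear@8
  add 154.0.0.0/8 -> H2 at depth 8
  add 56.0.0.0/6 -> H5 at depth 6
  lookup 56.13.69.172: bits 00111000 walk d0:-→d1:-→d2:-→d3:-→d4:-→d5:-→d6:H5→d7:-→d8:- -> H5
  add 56.20.61.48/28 -> H4 at depth 28
  add 56.20.0.0/16 -> H3 at depth 16
  lookup 56.0.0.20: bits 00111000000 walk d0:-→d1:-→d2:-→d3:-→d4:-→d5:-→d6:H5→d7:-→d8:-→d9:-→d10:-→d11:- -> H5
  add 56.20.61.48/28 -> H2 at depth 28
  add 154.190.0.0/15 -> H5 at depth 15
  lookup 56.20.61.48: bits 0011100000010100001111010011 walk d0:-→d1:-→d2:-→d3:-→d4:-→d5:-→d6:H5→d7:-→d8:-→d9:-→d10:-→d11:-→d12:-→d13:-→d14:-→d15:-→d16:H3→d17:-→d18:-→d19:-→d20:-→d21:-→d22:-→d23:-→d24:-→d25:-→d26:-→d27:-→d28:H2 -> H2
  - 56.0.0.0/6 clear@6
  lookup 84.194.252.188: bits 0 walk d0:-→d1:- -> no-route
  lookup 97.89.40.236: bits 0 walk d0:-→d1:- -> no-route
  lookup 154.190.90.148: bits 100110101011111 walk d0:-→d1:-→d2:-→d3:-→d4:-→d5:-→d6:-→d7:-→d8:H2→d9:-→d10:-→d11:-→d12:-→d13:-→d14:-→d15:H5 -> H5
  lookup 154.190.0.12: bits 100110101011111 walk d0:-→d1:-→d2:-→d3:-→d4:-→d5:-→d6:-→d7:-→d8:H2→d9:-→d10:-→d11:-→d12:-→d13:-→d14:-→d15:H5 -> H5
  lookup 154.190.0.7: bits 100110101011111 walk d0:-→d1:-→d2:-→d3:-→d4:-→d5:-→d6:-→d7:-→d8:H2→d9:-→d10:-→d11:-→d12:-→d13:-→d14:-→d15:H5 -> H5
  lookup 56.20.3.81: bits 001110000001010000 walk d0:-→d1:-→d2:-→d3:-→d4:-→d5:-→d6:-→d7:-→d8:-→d9:-→d10:-→d11:-→d12:-→d13:-→d14:-→d15:-→d16:H3→d17:-→d18:- -> H3
  lookup 56.20.61.48: bits 0011100000010100001111010011 walk d0:-→d1:-→d2:-→d3:-→d4:-→d5:-→d6:-→d7:-→d8:-→d9:-→d10:-→d11:-→d12:-→d13:-→d14:-→d15:-→d16:H3→d17:-→d18:-→d19:-→d20:-→d21:-→d22:-→d23:-→d24:-→d25:-→d26:-→d27:-→d28:H2 -> H2
  add 56.20.61.53/32 -> H6 at depth 32

== LOOKUPS ==
["H5","H5","H2","no-route","no-route","H5","H5","H5","H3","H2"]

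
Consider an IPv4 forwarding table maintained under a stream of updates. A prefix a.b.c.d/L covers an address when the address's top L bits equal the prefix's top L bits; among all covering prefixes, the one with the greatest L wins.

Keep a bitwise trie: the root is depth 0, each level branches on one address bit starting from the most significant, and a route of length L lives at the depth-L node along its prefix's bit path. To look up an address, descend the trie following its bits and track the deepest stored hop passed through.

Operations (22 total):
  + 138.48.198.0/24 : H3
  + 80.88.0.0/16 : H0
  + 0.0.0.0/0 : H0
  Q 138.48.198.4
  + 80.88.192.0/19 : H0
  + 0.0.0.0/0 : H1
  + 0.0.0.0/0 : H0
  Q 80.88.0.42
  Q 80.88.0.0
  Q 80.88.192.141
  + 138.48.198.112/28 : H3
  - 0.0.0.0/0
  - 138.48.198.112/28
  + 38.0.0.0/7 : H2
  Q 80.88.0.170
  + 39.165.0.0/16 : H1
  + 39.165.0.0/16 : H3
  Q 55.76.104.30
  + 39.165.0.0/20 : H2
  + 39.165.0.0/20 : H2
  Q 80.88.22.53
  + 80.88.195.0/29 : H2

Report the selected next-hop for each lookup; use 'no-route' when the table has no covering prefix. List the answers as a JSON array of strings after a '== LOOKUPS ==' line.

Process each operation:
  add 138.48.198.0/24 -> H3 at depth 24
  add 80.88.0.0/16 -> H0 at depth 16
  add 0.0.0.0/0 -> H0 at depth 0
  Q 138.48.198.4: descend 100010100011000011000110 ; hops seen [H0,H3] ; pick H3
  add 80.88.192.0/19 -> H0 at depth 19
  add 0.0.0.0/0 -> H1 at depth 0
  add 0.0.0.0/0 -> H0 at depth 0
  Q 80.88.0.42: descend 0101000001011000 ; hops seen [H0,H0] ; pick H0
  Q 80.88.0.0: descend 0101000001011000 ; hops seen [H0,H0] ; pick H0
  Q 80.88.192.141: descend 0101000001011000110 ; hops seen [H0,H0,H0] ; pick H0
  add 138.48.198.112/28 -> H3 at depth 28
  del 0.0.0.0/0 (clear depth 0)
  del 138.48.198.112/28 (clear depth 28)
  add 38.0.0.0/7 -> H2 at depth 7
  Q 80.88.0.170: descend 0101000001011000 ; hops seen [H0] ; pick H0
  add 39.165.0.0/16 -> H1 at depth 16
  add 39.165.0.0/16 -> H3 at depth 16
  Q 55.76.104.30: descend 001 ; hops seen [∅] ; pick no-route
  add 39.165.0.0/20 -> H2 at depth 20
  add 39.165.0.0/20 -> H2 at depth 20
  Q 80.88.22.53: descend 0101000001011000 ; hops seen [H0] ; pick H0
  add 80.88.195.0/29 -> H2 at depth 29

== LOOKUPS ==
["H3","H0","H0","H0","H0","no-route","H0"]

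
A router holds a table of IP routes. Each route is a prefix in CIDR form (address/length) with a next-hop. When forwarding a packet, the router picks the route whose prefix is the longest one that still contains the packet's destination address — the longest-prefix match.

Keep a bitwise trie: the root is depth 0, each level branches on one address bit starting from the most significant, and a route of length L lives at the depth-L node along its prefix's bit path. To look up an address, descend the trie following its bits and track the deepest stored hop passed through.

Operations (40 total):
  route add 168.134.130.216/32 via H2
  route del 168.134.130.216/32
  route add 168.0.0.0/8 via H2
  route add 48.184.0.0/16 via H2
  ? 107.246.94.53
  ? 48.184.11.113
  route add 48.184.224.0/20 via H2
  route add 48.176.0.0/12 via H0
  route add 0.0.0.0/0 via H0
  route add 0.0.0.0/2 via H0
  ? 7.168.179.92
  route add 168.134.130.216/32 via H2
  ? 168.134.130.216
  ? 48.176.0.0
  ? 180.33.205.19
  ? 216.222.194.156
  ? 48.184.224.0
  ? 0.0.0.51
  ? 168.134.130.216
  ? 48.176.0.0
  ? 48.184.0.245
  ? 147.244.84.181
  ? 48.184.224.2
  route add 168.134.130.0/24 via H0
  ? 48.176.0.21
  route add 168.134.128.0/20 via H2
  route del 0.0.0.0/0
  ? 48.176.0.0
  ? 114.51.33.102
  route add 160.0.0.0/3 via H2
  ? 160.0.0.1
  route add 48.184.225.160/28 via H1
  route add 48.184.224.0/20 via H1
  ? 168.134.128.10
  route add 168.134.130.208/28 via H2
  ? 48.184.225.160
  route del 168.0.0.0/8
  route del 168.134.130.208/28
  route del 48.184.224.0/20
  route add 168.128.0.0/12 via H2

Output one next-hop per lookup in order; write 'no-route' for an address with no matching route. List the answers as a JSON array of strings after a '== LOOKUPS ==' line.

Process each operation:
  add 168.134.130.216/32 -> H2 at depth 32
  del 168.134.130.216/32 (clear depth 32)
  add 168.0.0.0/8 -> H2 at depth 8
  add 48.184.0.0/16 -> H2 at depth 16
  Q 107.246.94.53: descend 0 ; hops seen [∅] ; pick no-route
  Q 48.184.11.113: descend 0011000010111000 ; hops seen [H2] ; pick H2
  add 48.184.224.0/20 -> H2 at depth 20
  add 48.176.0.0/12 -> H0 at depth 12
  add 0.0.0.0/0 -> H0 at depth 0
  add 0.0.0.0/2 -> H0 at depth 2
  Q 7.168.179.92: descend 00 ; hops seen [H0,H0] ; pick H0
  add 168.134.130.216/32 -> H2 at depth 32
  Q 168.134.130.216: descend 10101000100001101000001011011000 ; hops seen [H0,H2,H2] ; pick H2
  Q 48.176.0.0: descend 001100001011 ; hops seen [H0,H0,H0] ; pick H0
  Q 180.33.205.19: descend 101 ; hops seen [H0] ; pick H0
  Q 216.222.194.156: descend 1 ; hops seen [H0] ; pick H0
  Q 48.184.224.0: descend 00110000101110001110 ; hops seen [H0,H0,H0,H2,H2] ; pick H2
  Q 0.0.0.51: descend 00 ; hops seen [H0,H0] ; pick H0
  Q 168.134.130.216: descend 10101000100001101000001011011000 ; hops seen [H0,H2,H2] ; pick H2
  Q 48.176.0.0: descend 001100001011 ; hops seen [H0,H0,H0] ; pick H0
  Q 48.184.0.245: descend 0011000010111000 ; hops seen [H0,H0,H0,H2] ; pick H2
  Q 147.244.84.181: descend 10 ; hops seen [H0] ; pick H0
  Q 48.184.224.2: descend 00110000101110001110 ; hops seen [H0,H0,H0,H2,H2] ; pick H2
  add 168.134.130.0/24 -> H0 at depth 24
  Q 48.176.0.21: descend 001100001011 ; hops seen [H0,H0,H0] ; pick H0
  add 168.134.128.0/20 -> H2 at depth 20
  del 0.0.0.0/0 (clear depth 0)
  Q 48.176.0.0: descend 001100001011 ; hops seen [H0,H0] ; pick H0
  Q 114.51.33.102: descend 0 ; hops seen [∅] ; pick no-route
  add 160.0.0.0/3 -> H2 at depth 3
  Q 160.0.0.1: descend 1010 ; hops seen [H2] ; pick H2
  add 48.184.225.160/28 -> H1 at depth 28
  add 48.184.224.0/20 -> H1 at depth 20
  Q 168.134.128.10: descend 1010100010000110100000 ; hops seen [H2,H2,H2] ; pick H2
  add 168.134.130.208/28 -> H2 at depth 28
  Q 48.184.225.160: descend 0011000010111000111000011010 ; hops seen [H0,H0,H2,H1,H1] ; pick H1
  del 168.0.0.0/8 (clear depth 8)
  del 168.134.130.208/28 (clear depth 28)
  del 48.184.224.0/20 (clear depth 20)
  add 168.128.0.0/12 -> H2 at depth 12

== LOOKUPS ==
["no-route","H2","H0","H2","H0","H0","H0","H2","H0","H2","H0","H2","H0","H2","H0","H0","no-route","H2","H2","H1"]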